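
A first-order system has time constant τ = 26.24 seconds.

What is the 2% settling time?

For first-order system, 2% settling time ≈ 4τ = 4 × 26.24 = 104.96 s.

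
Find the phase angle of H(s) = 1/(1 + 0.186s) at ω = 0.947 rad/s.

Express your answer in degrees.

Phase = -arctan(ωτ) = -arctan(0.947 × 0.186) = -10.0°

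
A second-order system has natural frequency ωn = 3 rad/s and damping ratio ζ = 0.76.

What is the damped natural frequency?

ωd = ωn√(1 - ζ²) = 3√(1 - 0.76²) = 1.95 rad/s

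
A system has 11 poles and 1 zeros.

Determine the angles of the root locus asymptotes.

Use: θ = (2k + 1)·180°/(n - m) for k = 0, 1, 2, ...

n - m = 11 - 1 = 10. Angles: θk = (2k + 1)·180°/10 = 18°, 54°, 90°, 126°, 162°, 198°, 234°, 270°, 306°, 342°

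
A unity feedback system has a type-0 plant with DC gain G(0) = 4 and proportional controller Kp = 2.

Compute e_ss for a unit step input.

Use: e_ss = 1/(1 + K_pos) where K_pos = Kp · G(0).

K_pos = Kp · G(0) = 2 × 4 = 8. e_ss = 1/(1 + 8) = 0.1111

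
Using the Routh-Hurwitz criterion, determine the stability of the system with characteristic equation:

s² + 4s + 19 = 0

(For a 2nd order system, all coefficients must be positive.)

Coefficients: 1, 4, 19. All positive, so system is stable.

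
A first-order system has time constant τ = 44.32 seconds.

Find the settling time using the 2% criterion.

For first-order system, 2% settling time ≈ 4τ = 4 × 44.32 = 177.28 s.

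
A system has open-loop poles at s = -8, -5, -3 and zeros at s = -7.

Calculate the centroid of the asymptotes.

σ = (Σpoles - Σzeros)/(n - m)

σ = (Σpoles - Σzeros)/(n - m) = (-16 - (-7))/(3 - 1) = -9/2 = -4.5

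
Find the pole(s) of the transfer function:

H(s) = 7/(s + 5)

Pole is where denominator = 0: s + 5 = 0, so s = -5.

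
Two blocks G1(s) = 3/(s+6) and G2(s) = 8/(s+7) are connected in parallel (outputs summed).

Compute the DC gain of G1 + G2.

Parallel: G_eq = G1 + G2. DC gain = G1(0) + G2(0) = 3/6 + 8/7 = 0.5 + 1.1429 = 1.6429.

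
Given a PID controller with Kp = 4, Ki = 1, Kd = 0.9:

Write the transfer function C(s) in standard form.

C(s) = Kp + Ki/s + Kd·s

Substituting values: C(s) = 4 + 1/s + 0.9s = (0.9s² + 4s + 1)/s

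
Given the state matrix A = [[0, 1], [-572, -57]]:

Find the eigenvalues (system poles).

det(A - λI) = λ² - (-57)λ + 572 = (λ - (-44))(λ - (-13)). Eigenvalues: -44, -13.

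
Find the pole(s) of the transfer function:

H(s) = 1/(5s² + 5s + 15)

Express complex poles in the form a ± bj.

Discriminant = 5² - 4×5×15 = 25 - 300 = -275 < 0, so the poles are a complex conjugate pair s = (-5 ± j√275)/(2×5). Real part = -5/(2×5) = -5/10 = -0.5; imaginary part = ±√275/(2×5) ≈ 1.6583. Poles: s = -0.5 ± 1.6583j.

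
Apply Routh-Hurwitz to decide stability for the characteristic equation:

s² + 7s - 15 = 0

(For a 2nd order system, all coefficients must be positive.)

Coefficients: 1, 7, -15. c=-15 not positive, so system is unstable.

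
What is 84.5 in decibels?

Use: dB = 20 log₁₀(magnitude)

dB = 20 log₁₀(84.5) = 38.5 dB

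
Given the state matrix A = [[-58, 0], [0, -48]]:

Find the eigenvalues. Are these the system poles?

For diagonal matrix, eigenvalues are diagonal entries: λ₁ = -58, λ₂ = -48. Eigenvalues of A = system poles.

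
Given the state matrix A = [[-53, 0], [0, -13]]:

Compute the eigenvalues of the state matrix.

For diagonal matrix, eigenvalues are diagonal entries: λ₁ = -53, λ₂ = -13.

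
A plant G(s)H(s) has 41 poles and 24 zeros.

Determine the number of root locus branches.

Root locus has n branches where n = number of poles = 41.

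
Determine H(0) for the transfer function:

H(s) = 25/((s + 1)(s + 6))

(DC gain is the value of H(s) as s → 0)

DC gain = H(0) = 25/(1 × 6) = 25/6 = 4.1667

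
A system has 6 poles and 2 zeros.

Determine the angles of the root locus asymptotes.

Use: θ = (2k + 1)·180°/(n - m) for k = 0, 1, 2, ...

n - m = 6 - 2 = 4. Angles: θk = (2k + 1)·180°/4 = 45°, 135°, 225°, 315°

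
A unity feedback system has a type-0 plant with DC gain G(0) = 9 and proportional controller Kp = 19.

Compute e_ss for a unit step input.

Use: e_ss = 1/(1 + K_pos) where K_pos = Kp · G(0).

K_pos = Kp · G(0) = 19 × 9 = 171. e_ss = 1/(1 + 171) = 0.0058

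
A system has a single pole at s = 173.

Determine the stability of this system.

Pole at s = 173 is in the right half-plane. Unstable.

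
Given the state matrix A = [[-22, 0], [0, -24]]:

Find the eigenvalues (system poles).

For diagonal matrix, eigenvalues are diagonal entries: λ₁ = -22, λ₂ = -24.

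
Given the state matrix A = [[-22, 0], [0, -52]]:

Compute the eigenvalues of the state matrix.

For diagonal matrix, eigenvalues are diagonal entries: λ₁ = -22, λ₂ = -52.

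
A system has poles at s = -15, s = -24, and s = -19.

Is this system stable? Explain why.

All poles are in the left half-plane. System is stable.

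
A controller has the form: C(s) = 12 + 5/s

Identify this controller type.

This is a Proportional-Integral (PI) controller.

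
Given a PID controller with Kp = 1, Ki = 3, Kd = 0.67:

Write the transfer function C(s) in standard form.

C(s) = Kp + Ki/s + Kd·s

Substituting values: C(s) = 1 + 3/s + 0.67s = (0.67s² + s + 3)/s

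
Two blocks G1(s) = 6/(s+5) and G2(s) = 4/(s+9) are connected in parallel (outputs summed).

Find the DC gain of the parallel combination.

Parallel: G_eq = G1 + G2. DC gain = G1(0) + G2(0) = 6/5 + 4/9 = 1.2 + 0.4444 = 1.6444.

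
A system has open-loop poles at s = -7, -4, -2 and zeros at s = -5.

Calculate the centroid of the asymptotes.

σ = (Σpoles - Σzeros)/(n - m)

σ = (Σpoles - Σzeros)/(n - m) = (-13 - (-5))/(3 - 1) = -8/2 = -4.0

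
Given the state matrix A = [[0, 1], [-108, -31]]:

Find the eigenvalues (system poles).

det(A - λI) = λ² - (-31)λ + 108 = (λ - (-27))(λ - (-4)). Eigenvalues: -27, -4.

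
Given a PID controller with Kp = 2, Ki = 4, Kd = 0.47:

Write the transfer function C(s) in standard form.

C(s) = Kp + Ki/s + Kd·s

Substituting values: C(s) = 2 + 4/s + 0.47s = (0.47s² + 2s + 4)/s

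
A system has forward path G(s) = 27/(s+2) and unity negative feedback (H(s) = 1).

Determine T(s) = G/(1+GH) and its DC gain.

T(s) = G/(1+GH) = [27/(s+2)] / [1 + 27/(s+2)] = 27/(s+2+27) = 27/(s+29). DC gain = 27/29 = 0.9310.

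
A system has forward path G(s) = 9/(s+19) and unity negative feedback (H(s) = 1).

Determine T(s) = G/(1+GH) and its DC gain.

T(s) = G/(1+GH) = [9/(s+19)] / [1 + 9/(s+19)] = 9/(s+19+9) = 9/(s+28). DC gain = 9/28 = 0.3214.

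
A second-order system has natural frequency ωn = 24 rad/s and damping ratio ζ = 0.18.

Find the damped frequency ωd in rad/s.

ωd = ωn√(1 - ζ²) = 24√(1 - 0.18²) = 23.61 rad/s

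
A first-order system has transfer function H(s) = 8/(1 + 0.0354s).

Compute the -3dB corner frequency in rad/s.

Corner frequency = 1/τ = 1/0.0354 = 28.249 rad/s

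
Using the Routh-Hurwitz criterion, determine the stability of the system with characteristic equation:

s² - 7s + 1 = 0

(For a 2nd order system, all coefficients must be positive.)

Coefficients: 1, -7, 1. b=-7 not positive, so system is unstable.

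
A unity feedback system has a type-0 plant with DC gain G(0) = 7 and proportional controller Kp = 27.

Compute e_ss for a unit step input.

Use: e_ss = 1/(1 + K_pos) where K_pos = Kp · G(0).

K_pos = Kp · G(0) = 27 × 7 = 189. e_ss = 1/(1 + 189) = 0.0053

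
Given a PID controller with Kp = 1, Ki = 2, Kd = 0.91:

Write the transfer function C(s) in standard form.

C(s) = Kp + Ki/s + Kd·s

Substituting values: C(s) = 1 + 2/s + 0.91s = (0.91s² + s + 2)/s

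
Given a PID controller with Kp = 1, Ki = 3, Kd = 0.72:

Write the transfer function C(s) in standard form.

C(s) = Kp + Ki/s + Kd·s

Substituting values: C(s) = 1 + 3/s + 0.72s = (0.72s² + s + 3)/s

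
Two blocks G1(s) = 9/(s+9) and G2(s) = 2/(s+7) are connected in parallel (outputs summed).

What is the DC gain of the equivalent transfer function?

Parallel: G_eq = G1 + G2. DC gain = G1(0) + G2(0) = 9/9 + 2/7 = 1 + 0.2857 = 1.2857.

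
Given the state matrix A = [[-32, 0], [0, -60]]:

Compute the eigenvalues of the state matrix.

For diagonal matrix, eigenvalues are diagonal entries: λ₁ = -32, λ₂ = -60.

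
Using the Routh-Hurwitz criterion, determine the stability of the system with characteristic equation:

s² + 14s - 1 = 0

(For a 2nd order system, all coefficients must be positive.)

Coefficients: 1, 14, -1. c=-1 not positive, so system is unstable.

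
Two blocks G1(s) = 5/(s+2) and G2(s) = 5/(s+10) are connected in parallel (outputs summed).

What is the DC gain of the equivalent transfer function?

Parallel: G_eq = G1 + G2. DC gain = G1(0) + G2(0) = 5/2 + 5/10 = 2.5 + 0.5 = 3.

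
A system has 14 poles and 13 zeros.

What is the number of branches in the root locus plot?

Root locus has n branches where n = number of poles = 14.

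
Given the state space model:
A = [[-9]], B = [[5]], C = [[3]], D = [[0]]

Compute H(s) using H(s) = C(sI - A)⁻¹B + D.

(sI - A)⁻¹ = 1/(s + 9). H(s) = 3 × 5/(s + 9) + 0 = 15/(s + 9).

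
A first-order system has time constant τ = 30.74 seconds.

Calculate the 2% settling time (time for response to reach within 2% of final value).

For first-order system, 2% settling time ≈ 4τ = 4 × 30.74 = 122.96 s.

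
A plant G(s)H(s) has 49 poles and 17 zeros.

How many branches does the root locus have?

Root locus has n branches where n = number of poles = 49.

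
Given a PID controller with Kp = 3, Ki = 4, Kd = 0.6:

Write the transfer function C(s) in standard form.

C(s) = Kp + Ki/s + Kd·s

Substituting values: C(s) = 3 + 4/s + 0.6s = (0.6s² + 3s + 4)/s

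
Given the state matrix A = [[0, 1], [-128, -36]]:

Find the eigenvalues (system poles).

det(A - λI) = λ² - (-36)λ + 128 = (λ - (-4))(λ - (-32)). Eigenvalues: -4, -32.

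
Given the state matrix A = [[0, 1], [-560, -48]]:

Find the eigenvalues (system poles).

det(A - λI) = λ² - (-48)λ + 560 = (λ - (-28))(λ - (-20)). Eigenvalues: -28, -20.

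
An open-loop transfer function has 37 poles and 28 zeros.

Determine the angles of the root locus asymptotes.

n - m = 37 - 28 = 9. Angles: θk = (2k + 1)·180°/9 = 20°, 60°, 100°, 140°, 180°, 220°, 260°, 300°, 340°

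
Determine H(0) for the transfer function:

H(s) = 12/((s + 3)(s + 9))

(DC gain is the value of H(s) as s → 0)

DC gain = H(0) = 12/(3 × 9) = 12/27 = 0.4444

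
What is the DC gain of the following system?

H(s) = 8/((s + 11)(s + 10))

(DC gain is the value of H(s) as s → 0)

DC gain = H(0) = 8/(11 × 10) = 8/110 = 0.0727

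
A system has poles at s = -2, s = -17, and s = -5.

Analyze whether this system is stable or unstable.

All poles are in the left half-plane. System is stable.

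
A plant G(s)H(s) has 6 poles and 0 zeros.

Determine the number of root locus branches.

Root locus has n branches where n = number of poles = 6.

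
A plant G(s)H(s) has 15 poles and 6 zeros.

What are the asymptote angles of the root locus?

n - m = 15 - 6 = 9. Angles: θk = (2k + 1)·180°/9 = 20°, 60°, 100°, 140°, 180°, 220°, 260°, 300°, 340°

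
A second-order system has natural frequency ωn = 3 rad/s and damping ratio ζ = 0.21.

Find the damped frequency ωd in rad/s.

ωd = ωn√(1 - ζ²) = 3√(1 - 0.21²) = 2.93 rad/s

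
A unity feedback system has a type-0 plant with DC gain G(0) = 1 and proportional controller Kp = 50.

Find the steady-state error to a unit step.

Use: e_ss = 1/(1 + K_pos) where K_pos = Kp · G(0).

K_pos = Kp · G(0) = 50 × 1 = 50. e_ss = 1/(1 + 50) = 0.0196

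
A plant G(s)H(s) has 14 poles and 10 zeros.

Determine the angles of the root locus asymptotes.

n - m = 14 - 10 = 4. Angles: θk = (2k + 1)·180°/4 = 45°, 135°, 225°, 315°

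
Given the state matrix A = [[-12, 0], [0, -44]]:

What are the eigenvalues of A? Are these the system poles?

For diagonal matrix, eigenvalues are diagonal entries: λ₁ = -12, λ₂ = -44. Eigenvalues of A = system poles.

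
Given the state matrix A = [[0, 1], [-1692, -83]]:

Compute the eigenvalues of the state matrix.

det(A - λI) = λ² - (-83)λ + 1692 = (λ - (-47))(λ - (-36)). Eigenvalues: -47, -36.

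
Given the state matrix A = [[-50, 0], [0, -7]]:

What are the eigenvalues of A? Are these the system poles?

For diagonal matrix, eigenvalues are diagonal entries: λ₁ = -50, λ₂ = -7. Eigenvalues of A = system poles.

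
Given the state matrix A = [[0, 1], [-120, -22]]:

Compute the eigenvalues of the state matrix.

det(A - λI) = λ² - (-22)λ + 120 = (λ - (-12))(λ - (-10)). Eigenvalues: -12, -10.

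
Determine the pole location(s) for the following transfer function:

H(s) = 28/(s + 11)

Pole is where denominator = 0: s + 11 = 0, so s = -11.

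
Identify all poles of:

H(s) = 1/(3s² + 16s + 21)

Discriminant = 16² - 4×3×21 = 256 - 252 = 4 > 0, so two distinct real poles. Using quadratic formula: s = (-16 ± √4)/(2×3) = (-16 ± √4)/6, with √4 = 2. s₁ = -14/6 ≈ -2.3333, s₂ = -18/6 = -3. Poles: s₁ = -2.3333, s₂ = -3.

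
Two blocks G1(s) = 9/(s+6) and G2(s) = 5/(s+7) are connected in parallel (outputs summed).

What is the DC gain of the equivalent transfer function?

Parallel: G_eq = G1 + G2. DC gain = G1(0) + G2(0) = 9/6 + 5/7 = 1.5 + 0.7143 = 2.2143.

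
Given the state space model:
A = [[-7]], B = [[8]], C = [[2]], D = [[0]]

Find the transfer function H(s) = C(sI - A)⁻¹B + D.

(sI - A)⁻¹ = 1/(s + 7). H(s) = 2 × 8/(s + 7) + 0 = 16/(s + 7).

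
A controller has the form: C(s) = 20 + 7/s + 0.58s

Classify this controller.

This is a Proportional-Integral-Derivative (PID) controller.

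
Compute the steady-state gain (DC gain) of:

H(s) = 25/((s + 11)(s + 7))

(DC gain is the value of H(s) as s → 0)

DC gain = H(0) = 25/(11 × 7) = 25/77 = 0.3247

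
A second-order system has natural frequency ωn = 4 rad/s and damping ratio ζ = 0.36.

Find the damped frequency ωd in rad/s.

ωd = ωn√(1 - ζ²) = 4√(1 - 0.36²) = 3.73 rad/s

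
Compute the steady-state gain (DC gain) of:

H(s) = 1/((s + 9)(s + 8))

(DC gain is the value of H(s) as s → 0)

DC gain = H(0) = 1/(9 × 8) = 1/72 = 0.0139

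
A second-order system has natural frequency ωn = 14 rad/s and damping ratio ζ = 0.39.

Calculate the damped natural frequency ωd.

ωd = ωn√(1 - ζ²) = 14√(1 - 0.39²) = 12.89 rad/s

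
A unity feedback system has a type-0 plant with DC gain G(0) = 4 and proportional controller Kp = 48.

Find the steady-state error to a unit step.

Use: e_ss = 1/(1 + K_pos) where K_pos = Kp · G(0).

K_pos = Kp · G(0) = 48 × 4 = 192. e_ss = 1/(1 + 192) = 0.0052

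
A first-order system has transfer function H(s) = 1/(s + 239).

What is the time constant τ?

For H(s) = 1/(s + 1/τ), the pole is at -1/τ = -239, so τ = 1/239 = 0.0042 s.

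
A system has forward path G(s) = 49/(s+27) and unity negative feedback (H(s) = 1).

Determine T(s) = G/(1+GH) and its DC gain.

T(s) = G/(1+GH) = [49/(s+27)] / [1 + 49/(s+27)] = 49/(s+27+49) = 49/(s+76). DC gain = 49/76 = 0.6447.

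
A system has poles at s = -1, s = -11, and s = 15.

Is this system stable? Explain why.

Pole(s) at s = 15 are not in the left half-plane. System is unstable.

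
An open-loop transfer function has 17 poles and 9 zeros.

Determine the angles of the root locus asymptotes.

n - m = 17 - 9 = 8. Angles: θk = (2k + 1)·180°/8 = 22.5°, 67.5°, 112.5°, 157.5°, 202.5°, 247.5°, 292.5°, 337.5°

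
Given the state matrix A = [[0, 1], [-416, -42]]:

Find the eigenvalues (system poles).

det(A - λI) = λ² - (-42)λ + 416 = (λ - (-16))(λ - (-26)). Eigenvalues: -16, -26.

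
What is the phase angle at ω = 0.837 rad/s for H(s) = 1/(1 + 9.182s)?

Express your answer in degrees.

Phase = -arctan(ωτ) = -arctan(0.837 × 9.182) = -82.6°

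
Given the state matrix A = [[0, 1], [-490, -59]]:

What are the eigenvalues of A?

det(A - λI) = λ² - (-59)λ + 490 = (λ - (-10))(λ - (-49)). Eigenvalues: -10, -49.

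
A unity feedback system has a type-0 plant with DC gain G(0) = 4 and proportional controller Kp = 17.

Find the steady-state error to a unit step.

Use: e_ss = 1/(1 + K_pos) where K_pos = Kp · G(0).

K_pos = Kp · G(0) = 17 × 4 = 68. e_ss = 1/(1 + 68) = 0.0145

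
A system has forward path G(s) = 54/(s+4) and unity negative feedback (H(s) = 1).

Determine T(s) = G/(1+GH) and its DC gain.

T(s) = G/(1+GH) = [54/(s+4)] / [1 + 54/(s+4)] = 54/(s+4+54) = 54/(s+58). DC gain = 54/58 = 0.9310.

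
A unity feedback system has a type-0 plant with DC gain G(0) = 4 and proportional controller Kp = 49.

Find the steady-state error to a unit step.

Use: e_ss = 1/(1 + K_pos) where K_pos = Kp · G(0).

K_pos = Kp · G(0) = 49 × 4 = 196. e_ss = 1/(1 + 196) = 0.0051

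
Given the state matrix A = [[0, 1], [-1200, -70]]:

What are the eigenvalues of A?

det(A - λI) = λ² - (-70)λ + 1200 = (λ - (-30))(λ - (-40)). Eigenvalues: -30, -40.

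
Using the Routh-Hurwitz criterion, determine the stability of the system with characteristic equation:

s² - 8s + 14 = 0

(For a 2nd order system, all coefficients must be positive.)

Coefficients: 1, -8, 14. b=-8 not positive, so system is unstable.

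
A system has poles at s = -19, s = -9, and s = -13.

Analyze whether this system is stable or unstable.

All poles are in the left half-plane. System is stable.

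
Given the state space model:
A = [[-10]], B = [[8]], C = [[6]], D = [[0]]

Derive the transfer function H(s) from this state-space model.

(sI - A)⁻¹ = 1/(s + 10). H(s) = 6 × 8/(s + 10) + 0 = 48/(s + 10).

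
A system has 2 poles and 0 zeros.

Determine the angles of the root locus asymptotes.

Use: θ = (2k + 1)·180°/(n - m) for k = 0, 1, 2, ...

n - m = 2 - 0 = 2. Angles: θk = (2k + 1)·180°/2 = 90°, 270°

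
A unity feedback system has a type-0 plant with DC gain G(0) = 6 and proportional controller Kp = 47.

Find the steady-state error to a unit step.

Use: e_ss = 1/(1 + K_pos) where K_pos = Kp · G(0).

K_pos = Kp · G(0) = 47 × 6 = 282. e_ss = 1/(1 + 282) = 0.0035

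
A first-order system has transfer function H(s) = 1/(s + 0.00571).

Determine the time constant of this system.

For H(s) = 1/(s + 1/τ), the pole is at -1/τ = -0.00571, so τ = 1/0.00571 = 175.1 s.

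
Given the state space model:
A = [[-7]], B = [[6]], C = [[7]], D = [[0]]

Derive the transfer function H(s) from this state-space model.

(sI - A)⁻¹ = 1/(s + 7). H(s) = 7 × 6/(s + 7) + 0 = 42/(s + 7).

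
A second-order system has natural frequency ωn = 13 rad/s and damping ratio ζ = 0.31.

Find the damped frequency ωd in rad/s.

ωd = ωn√(1 - ζ²) = 13√(1 - 0.31²) = 12.36 rad/s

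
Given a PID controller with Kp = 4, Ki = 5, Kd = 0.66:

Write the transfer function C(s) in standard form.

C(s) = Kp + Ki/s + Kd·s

Substituting values: C(s) = 4 + 5/s + 0.66s = (0.66s² + 4s + 5)/s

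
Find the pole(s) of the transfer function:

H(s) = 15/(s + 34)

Pole is where denominator = 0: s + 34 = 0, so s = -34.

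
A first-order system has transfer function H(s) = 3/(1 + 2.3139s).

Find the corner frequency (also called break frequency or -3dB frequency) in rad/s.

Corner frequency = 1/τ = 1/2.3139 = 0.432 rad/s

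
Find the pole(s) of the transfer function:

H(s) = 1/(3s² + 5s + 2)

Discriminant = 5² - 4×3×2 = 25 - 24 = 1 > 0, so two distinct real poles. Using quadratic formula: s = (-5 ± √1)/(2×3) = (-5 ± √1)/6, with √1 = 1. s₁ = -4/6 ≈ -0.6667, s₂ = -6/6 = -1. Poles: s₁ = -0.6667, s₂ = -1.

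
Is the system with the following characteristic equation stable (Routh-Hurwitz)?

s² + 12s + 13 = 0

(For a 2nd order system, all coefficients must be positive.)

Coefficients: 1, 12, 13. All positive, so system is stable.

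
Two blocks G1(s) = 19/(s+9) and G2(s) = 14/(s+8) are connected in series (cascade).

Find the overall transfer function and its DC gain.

Series: multiply transfer functions. G_eq = 19/(s+9) × 14/(s+8) = 266/((s+9)(s+8)). DC gain = 266/(9×8) = 3.6944.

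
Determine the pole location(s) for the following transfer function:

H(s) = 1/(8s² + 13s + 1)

Discriminant = 13² - 4×8×1 = 169 - 32 = 137 > 0, so two distinct real poles. Using quadratic formula: s = (-13 ± √137)/(2×8) = (-13 ± √137)/16, with √137 ≈ 11.7047. s₁ ≈ -0.0810, s₂ ≈ -1.5440. Poles: s₁ = -0.0810, s₂ = -1.5440.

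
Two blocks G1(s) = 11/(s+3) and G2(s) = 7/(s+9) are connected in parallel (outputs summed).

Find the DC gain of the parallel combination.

Parallel: G_eq = G1 + G2. DC gain = G1(0) + G2(0) = 11/3 + 7/9 = 3.6667 + 0.7778 = 4.4444.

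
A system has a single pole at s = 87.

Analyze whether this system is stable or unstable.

Pole at s = 87 is in the right half-plane. Unstable.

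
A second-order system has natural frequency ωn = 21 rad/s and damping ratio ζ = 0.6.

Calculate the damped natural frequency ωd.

ωd = ωn√(1 - ζ²) = 21√(1 - 0.6²) = 16.8 rad/s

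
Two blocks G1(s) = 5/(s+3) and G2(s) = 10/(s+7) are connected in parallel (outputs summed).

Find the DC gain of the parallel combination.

Parallel: G_eq = G1 + G2. DC gain = G1(0) + G2(0) = 5/3 + 10/7 = 1.6667 + 1.4286 = 3.0952.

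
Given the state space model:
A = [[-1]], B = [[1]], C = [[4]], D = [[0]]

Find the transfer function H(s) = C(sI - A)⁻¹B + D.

(sI - A)⁻¹ = 1/(s + 1). H(s) = 4 × 1/(s + 1) + 0 = 4/(s + 1).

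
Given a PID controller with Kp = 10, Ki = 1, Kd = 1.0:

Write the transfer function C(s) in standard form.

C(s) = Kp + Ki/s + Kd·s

Substituting values: C(s) = 10 + 1/s + 1.0s = (s² + 10s + 1)/s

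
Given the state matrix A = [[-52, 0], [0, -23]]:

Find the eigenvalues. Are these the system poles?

For diagonal matrix, eigenvalues are diagonal entries: λ₁ = -52, λ₂ = -23. Eigenvalues of A = system poles.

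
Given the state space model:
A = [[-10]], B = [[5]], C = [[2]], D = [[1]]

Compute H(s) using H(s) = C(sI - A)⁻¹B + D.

(sI - A)⁻¹ = 1/(s + 10). H(s) = 2×5/(s + 10) + 1 = (s + 20)/(s + 10).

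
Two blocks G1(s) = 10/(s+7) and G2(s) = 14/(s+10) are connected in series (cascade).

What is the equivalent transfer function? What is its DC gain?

Series: multiply transfer functions. G_eq = 10/(s+7) × 14/(s+10) = 140/((s+7)(s+10)). DC gain = 140/(7×10) = 2.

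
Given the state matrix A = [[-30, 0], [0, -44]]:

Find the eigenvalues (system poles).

For diagonal matrix, eigenvalues are diagonal entries: λ₁ = -30, λ₂ = -44.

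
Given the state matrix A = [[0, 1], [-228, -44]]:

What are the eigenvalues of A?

det(A - λI) = λ² - (-44)λ + 228 = (λ - (-6))(λ - (-38)). Eigenvalues: -6, -38.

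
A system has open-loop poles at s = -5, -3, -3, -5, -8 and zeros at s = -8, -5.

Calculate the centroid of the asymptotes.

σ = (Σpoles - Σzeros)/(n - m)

σ = (Σpoles - Σzeros)/(n - m) = (-24 - (-13))/(5 - 2) = -11/3 = -3.67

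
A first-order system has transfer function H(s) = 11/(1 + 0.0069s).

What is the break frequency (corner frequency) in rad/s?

Corner frequency = 1/τ = 1/0.0069 = 144.928 rad/s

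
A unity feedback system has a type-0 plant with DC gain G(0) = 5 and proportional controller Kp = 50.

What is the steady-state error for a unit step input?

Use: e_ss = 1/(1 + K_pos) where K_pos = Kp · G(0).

K_pos = Kp · G(0) = 50 × 5 = 250. e_ss = 1/(1 + 250) = 0.0040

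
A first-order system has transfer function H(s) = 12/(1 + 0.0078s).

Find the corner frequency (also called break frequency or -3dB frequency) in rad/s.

Corner frequency = 1/τ = 1/0.0078 = 128.205 rad/s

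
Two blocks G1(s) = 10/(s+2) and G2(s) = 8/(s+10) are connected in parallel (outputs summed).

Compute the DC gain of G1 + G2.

Parallel: G_eq = G1 + G2. DC gain = G1(0) + G2(0) = 10/2 + 8/10 = 5 + 0.8 = 5.8.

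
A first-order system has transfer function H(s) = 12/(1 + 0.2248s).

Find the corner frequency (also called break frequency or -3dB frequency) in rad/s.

Corner frequency = 1/τ = 1/0.2248 = 4.448 rad/s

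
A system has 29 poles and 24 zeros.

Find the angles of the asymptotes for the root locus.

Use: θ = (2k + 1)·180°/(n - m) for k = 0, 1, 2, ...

n - m = 29 - 24 = 5. Angles: θk = (2k + 1)·180°/5 = 36°, 108°, 180°, 252°, 324°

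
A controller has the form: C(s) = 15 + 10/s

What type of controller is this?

This is a Proportional-Integral (PI) controller.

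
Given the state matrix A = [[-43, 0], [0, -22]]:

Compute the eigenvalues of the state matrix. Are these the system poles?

For diagonal matrix, eigenvalues are diagonal entries: λ₁ = -43, λ₂ = -22. Eigenvalues of A = system poles.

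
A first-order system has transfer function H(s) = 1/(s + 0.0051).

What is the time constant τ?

For H(s) = 1/(s + 1/τ), the pole is at -1/τ = -0.0051, so τ = 1/0.0051 = 196.1 s.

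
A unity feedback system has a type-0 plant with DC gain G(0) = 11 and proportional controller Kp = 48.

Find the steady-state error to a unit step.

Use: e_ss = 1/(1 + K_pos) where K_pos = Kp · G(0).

K_pos = Kp · G(0) = 48 × 11 = 528. e_ss = 1/(1 + 528) = 0.0019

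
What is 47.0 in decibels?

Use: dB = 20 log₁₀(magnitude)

dB = 20 log₁₀(47.0) = 33.4 dB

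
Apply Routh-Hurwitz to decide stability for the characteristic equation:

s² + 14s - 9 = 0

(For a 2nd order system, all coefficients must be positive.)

Coefficients: 1, 14, -9. c=-9 not positive, so system is unstable.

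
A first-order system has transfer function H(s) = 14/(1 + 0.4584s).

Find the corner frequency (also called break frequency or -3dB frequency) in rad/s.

Corner frequency = 1/τ = 1/0.4584 = 2.182 rad/s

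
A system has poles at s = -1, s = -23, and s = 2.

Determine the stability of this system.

Pole(s) at s = 2 are not in the left half-plane. System is unstable.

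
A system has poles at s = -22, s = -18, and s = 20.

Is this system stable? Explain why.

Pole(s) at s = 20 are not in the left half-plane. System is unstable.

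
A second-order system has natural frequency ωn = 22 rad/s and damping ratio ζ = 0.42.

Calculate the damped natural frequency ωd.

ωd = ωn√(1 - ζ²) = 22√(1 - 0.42²) = 19.97 rad/s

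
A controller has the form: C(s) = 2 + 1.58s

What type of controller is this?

This is a Proportional-Derivative (PD) controller.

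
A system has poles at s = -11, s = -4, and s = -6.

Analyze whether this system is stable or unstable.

All poles are in the left half-plane. System is stable.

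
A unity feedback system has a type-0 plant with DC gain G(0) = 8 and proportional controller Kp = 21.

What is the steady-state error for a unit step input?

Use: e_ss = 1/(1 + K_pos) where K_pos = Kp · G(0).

K_pos = Kp · G(0) = 21 × 8 = 168. e_ss = 1/(1 + 168) = 0.0059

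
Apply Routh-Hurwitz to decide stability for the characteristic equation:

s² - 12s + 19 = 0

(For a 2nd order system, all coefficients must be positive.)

Coefficients: 1, -12, 19. b=-12 not positive, so system is unstable.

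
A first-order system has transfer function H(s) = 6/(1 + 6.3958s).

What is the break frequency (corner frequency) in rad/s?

Corner frequency = 1/τ = 1/6.3958 = 0.156 rad/s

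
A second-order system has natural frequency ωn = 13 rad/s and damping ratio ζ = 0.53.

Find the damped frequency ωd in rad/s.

ωd = ωn√(1 - ζ²) = 13√(1 - 0.53²) = 11.02 rad/s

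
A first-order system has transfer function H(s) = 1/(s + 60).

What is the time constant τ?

For H(s) = 1/(s + 1/τ), the pole is at -1/τ = -60, so τ = 1/60 = 0.0167 s.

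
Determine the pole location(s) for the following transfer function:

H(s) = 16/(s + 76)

Pole is where denominator = 0: s + 76 = 0, so s = -76.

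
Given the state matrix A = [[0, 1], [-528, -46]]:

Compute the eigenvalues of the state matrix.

det(A - λI) = λ² - (-46)λ + 528 = (λ - (-24))(λ - (-22)). Eigenvalues: -24, -22.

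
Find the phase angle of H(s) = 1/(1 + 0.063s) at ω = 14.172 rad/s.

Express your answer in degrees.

Phase = -arctan(ωτ) = -arctan(14.172 × 0.063) = -41.8°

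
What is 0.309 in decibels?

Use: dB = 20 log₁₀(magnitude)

dB = 20 log₁₀(0.309) = -10.2 dB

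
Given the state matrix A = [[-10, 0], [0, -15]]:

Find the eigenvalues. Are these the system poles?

For diagonal matrix, eigenvalues are diagonal entries: λ₁ = -10, λ₂ = -15. Eigenvalues of A = system poles.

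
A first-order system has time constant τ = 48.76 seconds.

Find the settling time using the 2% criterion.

For first-order system, 2% settling time ≈ 4τ = 4 × 48.76 = 195.04 s.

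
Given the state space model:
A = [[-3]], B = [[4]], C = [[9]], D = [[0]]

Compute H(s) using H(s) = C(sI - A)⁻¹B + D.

(sI - A)⁻¹ = 1/(s + 3). H(s) = 9 × 4/(s + 3) + 0 = 36/(s + 3).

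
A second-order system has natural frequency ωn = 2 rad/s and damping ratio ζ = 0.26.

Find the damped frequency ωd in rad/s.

ωd = ωn√(1 - ζ²) = 2√(1 - 0.26²) = 1.93 rad/s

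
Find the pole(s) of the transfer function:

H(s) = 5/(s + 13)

Pole is where denominator = 0: s + 13 = 0, so s = -13.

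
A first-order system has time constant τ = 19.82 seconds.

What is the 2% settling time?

For first-order system, 2% settling time ≈ 4τ = 4 × 19.82 = 79.28 s.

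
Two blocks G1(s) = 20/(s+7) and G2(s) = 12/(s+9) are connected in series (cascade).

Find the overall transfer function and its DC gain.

Series: multiply transfer functions. G_eq = 20/(s+7) × 12/(s+9) = 240/((s+7)(s+9)). DC gain = 240/(7×9) = 3.8095.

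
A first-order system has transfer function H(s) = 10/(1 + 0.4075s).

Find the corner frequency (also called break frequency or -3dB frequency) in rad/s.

Corner frequency = 1/τ = 1/0.4075 = 2.454 rad/s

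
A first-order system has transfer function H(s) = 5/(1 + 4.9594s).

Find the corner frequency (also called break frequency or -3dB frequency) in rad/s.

Corner frequency = 1/τ = 1/4.9594 = 0.202 rad/s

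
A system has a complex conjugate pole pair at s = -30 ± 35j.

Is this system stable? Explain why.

Real part of poles is -30 (< 0, left half-plane). Stable.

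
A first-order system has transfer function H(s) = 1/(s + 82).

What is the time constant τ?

For H(s) = 1/(s + 1/τ), the pole is at -1/τ = -82, so τ = 1/82 = 0.0122 s.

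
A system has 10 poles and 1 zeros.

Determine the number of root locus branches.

Root locus has n branches where n = number of poles = 10.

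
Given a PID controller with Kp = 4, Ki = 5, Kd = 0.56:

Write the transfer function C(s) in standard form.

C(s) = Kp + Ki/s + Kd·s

Substituting values: C(s) = 4 + 5/s + 0.56s = (0.56s² + 4s + 5)/s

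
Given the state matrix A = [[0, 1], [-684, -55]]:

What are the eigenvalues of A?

det(A - λI) = λ² - (-55)λ + 684 = (λ - (-19))(λ - (-36)). Eigenvalues: -19, -36.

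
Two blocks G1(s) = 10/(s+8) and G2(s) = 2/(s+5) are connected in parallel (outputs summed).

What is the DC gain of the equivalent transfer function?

Parallel: G_eq = G1 + G2. DC gain = G1(0) + G2(0) = 10/8 + 2/5 = 1.25 + 0.4 = 1.65.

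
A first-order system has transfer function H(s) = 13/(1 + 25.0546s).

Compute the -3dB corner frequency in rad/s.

Corner frequency = 1/τ = 1/25.0546 = 0.04 rad/s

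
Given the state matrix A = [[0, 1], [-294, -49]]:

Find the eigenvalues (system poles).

det(A - λI) = λ² - (-49)λ + 294 = (λ - (-7))(λ - (-42)). Eigenvalues: -7, -42.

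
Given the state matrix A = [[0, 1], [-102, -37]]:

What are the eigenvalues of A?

det(A - λI) = λ² - (-37)λ + 102 = (λ - (-3))(λ - (-34)). Eigenvalues: -3, -34.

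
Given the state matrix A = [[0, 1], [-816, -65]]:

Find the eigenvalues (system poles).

det(A - λI) = λ² - (-65)λ + 816 = (λ - (-17))(λ - (-48)). Eigenvalues: -17, -48.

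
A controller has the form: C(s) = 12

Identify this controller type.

This is a Proportional (P) controller.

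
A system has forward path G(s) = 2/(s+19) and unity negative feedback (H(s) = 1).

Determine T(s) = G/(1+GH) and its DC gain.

T(s) = G/(1+GH) = [2/(s+19)] / [1 + 2/(s+19)] = 2/(s+19+2) = 2/(s+21). DC gain = 2/21 = 0.0952.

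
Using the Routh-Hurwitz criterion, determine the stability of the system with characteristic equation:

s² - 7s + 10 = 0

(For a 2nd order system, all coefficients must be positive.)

Coefficients: 1, -7, 10. b=-7 not positive, so system is unstable.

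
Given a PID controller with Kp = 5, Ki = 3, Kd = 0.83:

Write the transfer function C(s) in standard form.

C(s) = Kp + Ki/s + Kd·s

Substituting values: C(s) = 5 + 3/s + 0.83s = (0.83s² + 5s + 3)/s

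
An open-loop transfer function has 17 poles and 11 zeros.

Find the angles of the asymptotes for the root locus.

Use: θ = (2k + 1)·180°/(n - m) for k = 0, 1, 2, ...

n - m = 17 - 11 = 6. Angles: θk = (2k + 1)·180°/6 = 30°, 90°, 150°, 210°, 270°, 330°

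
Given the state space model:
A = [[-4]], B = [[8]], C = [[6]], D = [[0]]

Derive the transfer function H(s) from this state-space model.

(sI - A)⁻¹ = 1/(s + 4). H(s) = 6 × 8/(s + 4) + 0 = 48/(s + 4).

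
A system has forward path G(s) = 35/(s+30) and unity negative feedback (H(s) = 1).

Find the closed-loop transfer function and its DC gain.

T(s) = G/(1+GH) = [35/(s+30)] / [1 + 35/(s+30)] = 35/(s+30+35) = 35/(s+65). DC gain = 35/65 = 0.5385.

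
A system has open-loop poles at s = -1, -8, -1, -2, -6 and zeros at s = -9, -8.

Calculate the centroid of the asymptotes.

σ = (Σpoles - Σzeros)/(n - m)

σ = (Σpoles - Σzeros)/(n - m) = (-18 - (-17))/(5 - 2) = -1/3 = -0.33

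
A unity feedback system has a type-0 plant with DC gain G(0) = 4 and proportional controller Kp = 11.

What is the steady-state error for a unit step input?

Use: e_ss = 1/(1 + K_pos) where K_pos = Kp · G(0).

K_pos = Kp · G(0) = 11 × 4 = 44. e_ss = 1/(1 + 44) = 0.0222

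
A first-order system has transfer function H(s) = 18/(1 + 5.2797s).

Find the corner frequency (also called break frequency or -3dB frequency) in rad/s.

Corner frequency = 1/τ = 1/5.2797 = 0.189 rad/s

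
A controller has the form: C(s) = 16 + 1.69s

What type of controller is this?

This is a Proportional-Derivative (PD) controller.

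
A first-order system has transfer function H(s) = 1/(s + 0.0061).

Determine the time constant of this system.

For H(s) = 1/(s + 1/τ), the pole is at -1/τ = -0.0061, so τ = 1/0.0061 = 163.9 s.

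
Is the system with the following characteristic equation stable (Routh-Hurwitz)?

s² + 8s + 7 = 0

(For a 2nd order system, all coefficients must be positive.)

Coefficients: 1, 8, 7. All positive, so system is stable.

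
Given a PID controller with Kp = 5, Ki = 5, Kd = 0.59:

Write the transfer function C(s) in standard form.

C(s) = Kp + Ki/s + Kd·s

Substituting values: C(s) = 5 + 5/s + 0.59s = (0.59s² + 5s + 5)/s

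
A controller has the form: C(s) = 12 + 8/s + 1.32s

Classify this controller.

This is a Proportional-Integral-Derivative (PID) controller.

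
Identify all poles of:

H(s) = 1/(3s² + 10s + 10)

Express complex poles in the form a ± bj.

Discriminant = 10² - 4×3×10 = 100 - 120 = -20 < 0, so the poles are a complex conjugate pair s = (-10 ± j√20)/(2×3). Real part = -10/(2×3) = -10/6 ≈ -1.6667; imaginary part = ±√20/(2×3) ≈ 0.7454. Poles: s = -1.6667 ± 0.7454j.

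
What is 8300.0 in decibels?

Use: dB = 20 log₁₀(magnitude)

dB = 20 log₁₀(8300.0) = 78.4 dB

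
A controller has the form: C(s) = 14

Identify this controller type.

This is a Proportional (P) controller.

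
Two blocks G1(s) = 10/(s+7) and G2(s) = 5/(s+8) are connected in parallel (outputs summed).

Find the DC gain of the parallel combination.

Parallel: G_eq = G1 + G2. DC gain = G1(0) + G2(0) = 10/7 + 5/8 = 1.4286 + 0.625 = 2.0536.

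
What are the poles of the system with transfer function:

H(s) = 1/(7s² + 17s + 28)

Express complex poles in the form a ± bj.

Discriminant = 17² - 4×7×28 = 289 - 784 = -495 < 0, so the poles are a complex conjugate pair s = (-17 ± j√495)/(2×7). Real part = -17/(2×7) = -17/14 ≈ -1.2143; imaginary part = ±√495/(2×7) ≈ 1.5892. Poles: s = -1.2143 ± 1.5892j.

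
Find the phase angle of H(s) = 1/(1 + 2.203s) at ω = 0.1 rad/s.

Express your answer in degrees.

Phase = -arctan(ωτ) = -arctan(0.1 × 2.203) = -12.4°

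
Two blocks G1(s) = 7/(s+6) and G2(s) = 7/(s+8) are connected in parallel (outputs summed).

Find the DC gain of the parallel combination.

Parallel: G_eq = G1 + G2. DC gain = G1(0) + G2(0) = 7/6 + 7/8 = 1.1667 + 0.875 = 2.0417.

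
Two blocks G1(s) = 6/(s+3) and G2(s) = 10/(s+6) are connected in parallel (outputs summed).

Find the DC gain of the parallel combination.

Parallel: G_eq = G1 + G2. DC gain = G1(0) + G2(0) = 6/3 + 10/6 = 2 + 1.6667 = 3.6667.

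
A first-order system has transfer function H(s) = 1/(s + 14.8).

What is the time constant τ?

For H(s) = 1/(s + 1/τ), the pole is at -1/τ = -14.8, so τ = 1/14.8 = 0.0676 s.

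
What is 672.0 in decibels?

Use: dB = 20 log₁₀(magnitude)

dB = 20 log₁₀(672.0) = 56.5 dB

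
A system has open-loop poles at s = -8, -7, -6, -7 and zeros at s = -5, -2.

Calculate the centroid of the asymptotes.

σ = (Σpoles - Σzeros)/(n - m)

σ = (Σpoles - Σzeros)/(n - m) = (-28 - (-7))/(4 - 2) = -21/2 = -10.5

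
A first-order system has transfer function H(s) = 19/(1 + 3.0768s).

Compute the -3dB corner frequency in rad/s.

Corner frequency = 1/τ = 1/3.0768 = 0.325 rad/s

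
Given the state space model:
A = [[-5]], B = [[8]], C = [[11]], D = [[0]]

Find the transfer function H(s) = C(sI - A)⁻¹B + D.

(sI - A)⁻¹ = 1/(s + 5). H(s) = 11 × 8/(s + 5) + 0 = 88/(s + 5).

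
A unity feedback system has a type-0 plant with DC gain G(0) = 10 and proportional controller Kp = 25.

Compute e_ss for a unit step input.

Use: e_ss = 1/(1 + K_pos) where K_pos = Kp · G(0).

K_pos = Kp · G(0) = 25 × 10 = 250. e_ss = 1/(1 + 250) = 0.0040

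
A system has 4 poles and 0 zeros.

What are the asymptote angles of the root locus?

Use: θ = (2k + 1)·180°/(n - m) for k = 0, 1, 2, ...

n - m = 4 - 0 = 4. Angles: θk = (2k + 1)·180°/4 = 45°, 135°, 225°, 315°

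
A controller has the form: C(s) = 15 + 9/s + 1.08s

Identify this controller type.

This is a Proportional-Integral-Derivative (PID) controller.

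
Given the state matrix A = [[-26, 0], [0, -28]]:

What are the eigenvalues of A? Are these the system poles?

For diagonal matrix, eigenvalues are diagonal entries: λ₁ = -26, λ₂ = -28. Eigenvalues of A = system poles.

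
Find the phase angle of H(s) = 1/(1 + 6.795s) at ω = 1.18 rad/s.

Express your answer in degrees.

Phase = -arctan(ωτ) = -arctan(1.18 × 6.795) = -82.9°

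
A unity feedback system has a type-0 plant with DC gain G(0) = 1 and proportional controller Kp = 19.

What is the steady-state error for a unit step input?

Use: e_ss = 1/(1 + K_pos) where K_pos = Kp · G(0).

K_pos = Kp · G(0) = 19 × 1 = 19. e_ss = 1/(1 + 19) = 0.05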